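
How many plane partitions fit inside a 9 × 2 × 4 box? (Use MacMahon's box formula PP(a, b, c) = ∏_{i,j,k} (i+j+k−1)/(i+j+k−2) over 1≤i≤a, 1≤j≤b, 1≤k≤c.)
PP(9, 2, 4) = 143143

Evaluate the triple product over i = 1..9, j = 1..2, k = 1..4. The factors are (2/1) · (3/2) · (4/3) · (5/4) · (3/2) · (4/3) · (5/4) · (6/5) · … (72 factors total). The numerators and denominators telescope so the product is an integer; carrying out the multiplication exactly gives PP(9, 2, 4) = 143143.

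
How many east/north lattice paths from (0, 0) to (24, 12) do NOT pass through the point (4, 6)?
Number of paths = 1203329400

Total paths from (0, 0) to (24, 12): C(36, 24) = 1251677700. Paths through (4, 6): (paths (0, 0) → (4, 6)) × (paths (4, 6) → (24, 12)) = C(10, 4) · C(26, 20) = 210 · 230230 = 48348300. Avoidance count = 1251677700 − 48348300 = 1203329400.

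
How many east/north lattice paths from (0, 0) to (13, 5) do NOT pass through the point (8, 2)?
Number of paths = 6048

Total paths from (0, 0) to (13, 5): C(18, 13) = 8568. Paths through (8, 2): (paths (0, 0) → (8, 2)) × (paths (8, 2) → (13, 5)) = C(10, 8) · C(8, 5) = 45 · 56 = 2520. Avoidance count = 8568 − 2520 = 6048.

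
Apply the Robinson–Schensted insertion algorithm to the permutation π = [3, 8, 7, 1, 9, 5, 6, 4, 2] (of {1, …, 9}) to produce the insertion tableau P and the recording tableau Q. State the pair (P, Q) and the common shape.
P = [1, 2, 6] / [3, 4, 9] / [5] / [7] / [8];  Q = [1, 2, 5] / [3, 6, 7] / [4] / [8] / [9];  common shape = (3, 3, 1, 1, 1)

Row-insert the values π_1, π_2, … into P one at a time, bumping the leftmost entry strictly greater than the inserted value down to the next row. The recording tableau Q records, in position (i, j), the step at which that cell was added to P.
  Insert 3 (step 1): P = [3];  Q = [1]
  Insert 8 (step 2): P = [3, 8];  Q = [1, 2]
  Insert 7 (step 3): P = [3, 7] / [8];  Q = [1, 2] / [3]
  Insert 1 (step 4): P = [1, 7] / [3] / [8];  Q = [1, 2] / [3] / [4]
  Insert 9 (step 5): P = [1, 7, 9] / [3] / [8];  Q = [1, 2, 5] / [3] / [4]
  Insert 5 (step 6): P = [1, 5, 9] / [3, 7] / [8];  Q = [1, 2, 5] / [3, 6] / [4]
  Insert 6 (step 7): P = [1, 5, 6] / [3, 7, 9] / [8];  Q = [1, 2, 5] / [3, 6, 7] / [4]
  Insert 4 (step 8): P = [1, 4, 6] / [3, 5, 9] / [7] / [8];  Q = [1, 2, 5] / [3, 6, 7] / [4] / [8]
  Insert 2 (step 9): P = [1, 2, 6] / [3, 4, 9] / [5] / [7] / [8];  Q = [1, 2, 5] / [3, 6, 7] / [4] / [8] / [9]
Final shape: (3, 3, 1, 1, 1).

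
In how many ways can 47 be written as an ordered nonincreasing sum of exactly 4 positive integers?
p(47, 4 parts) = 764

Partitions of n into exactly k parts are in bijection with partitions of n − k into at most k parts (subtract 1 from each part). So p(47, exactly 4) = p(43, parts ≤ 4). Computing via the recurrence p(m, j) = p(m, j−1) + p(m−j, j) gives 764.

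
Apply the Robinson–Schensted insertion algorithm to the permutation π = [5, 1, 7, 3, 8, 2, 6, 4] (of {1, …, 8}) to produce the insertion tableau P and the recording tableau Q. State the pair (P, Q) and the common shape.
P = [1, 2, 4] / [3, 6, 8] / [5, 7];  Q = [1, 3, 5] / [2, 4, 7] / [6, 8];  common shape = (3, 3, 2)

Row-insert the values π_1, π_2, … into P one at a time, bumping the leftmost entry strictly greater than the inserted value down to the next row. The recording tableau Q records, in position (i, j), the step at which that cell was added to P.
  Insert 5 (step 1): P = [5];  Q = [1]
  Insert 1 (step 2): P = [1] / [5];  Q = [1] / [2]
  Insert 7 (step 3): P = [1, 7] / [5];  Q = [1, 3] / [2]
  Insert 3 (step 4): P = [1, 3] / [5, 7];  Q = [1, 3] / [2, 4]
  Insert 8 (step 5): P = [1, 3, 8] / [5, 7];  Q = [1, 3, 5] / [2, 4]
  Insert 2 (step 6): P = [1, 2, 8] / [3, 7] / [5];  Q = [1, 3, 5] / [2, 4] / [6]
  Insert 6 (step 7): P = [1, 2, 6] / [3, 7, 8] / [5];  Q = [1, 3, 5] / [2, 4, 7] / [6]
  Insert 4 (step 8): P = [1, 2, 4] / [3, 6, 8] / [5, 7];  Q = [1, 3, 5] / [2, 4, 7] / [6, 8]
Final shape: (3, 3, 2).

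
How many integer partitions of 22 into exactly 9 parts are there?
p(22, 9 parts) = 94

Partitions of n into exactly k parts are in bijection with partitions of n − k into at most k parts (subtract 1 from each part). So p(22, exactly 9) = p(13, parts ≤ 9). Computing via the recurrence p(m, j) = p(m, j−1) + p(m−j, j) gives 94.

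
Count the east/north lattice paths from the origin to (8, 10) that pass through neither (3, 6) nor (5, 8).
Number of paths = 25344

Inclusion–exclusion. Total paths: C(18, 8) = 43758. Through P₁: C(9, 3)·C(9, 5) = 10584. Through P₂: C(13, 5)·C(5, 3) = 12870. Since P₁ is strictly southwest of P₂, a monotone path through both must visit P₁ then P₂; paths through both = C(9, 3)·C(4, 2)·C(5, 3) = 5040. Avoid both = 43758 − 10584 − 12870 + 5040 = 25344.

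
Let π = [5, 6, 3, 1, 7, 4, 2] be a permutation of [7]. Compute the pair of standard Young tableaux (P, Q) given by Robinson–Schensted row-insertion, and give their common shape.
P = [1, 2, 7] / [3, 4] / [5, 6];  Q = [1, 2, 5] / [3, 6] / [4, 7];  common shape = (3, 2, 2)

Row-insert the values π_1, π_2, … into P one at a time, bumping the leftmost entry strictly greater than the inserted value down to the next row. The recording tableau Q records, in position (i, j), the step at which that cell was added to P.
  Insert 5 (step 1): P = [5];  Q = [1]
  Insert 6 (step 2): P = [5, 6];  Q = [1, 2]
  Insert 3 (step 3): P = [3, 6] / [5];  Q = [1, 2] / [3]
  Insert 1 (step 4): P = [1, 6] / [3] / [5];  Q = [1, 2] / [3] / [4]
  Insert 7 (step 5): P = [1, 6, 7] / [3] / [5];  Q = [1, 2, 5] / [3] / [4]
  Insert 4 (step 6): P = [1, 4, 7] / [3, 6] / [5];  Q = [1, 2, 5] / [3, 6] / [4]
  Insert 2 (step 7): P = [1, 2, 7] / [3, 4] / [5, 6];  Q = [1, 2, 5] / [3, 6] / [4, 7]
Final shape: (3, 2, 2).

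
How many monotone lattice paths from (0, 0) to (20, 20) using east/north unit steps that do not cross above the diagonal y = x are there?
C_20 = 6564120420

These NE paths below the diagonal are counted by the Catalan number C_n = (1/(n + 1)) · C(2n, n). For n = 20: C_20 = (1/21) · C(40, 20) = 137846528820/21 = 6564120420.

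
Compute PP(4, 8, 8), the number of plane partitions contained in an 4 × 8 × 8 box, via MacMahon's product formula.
PP(4, 8, 8) = 15484613937936

Evaluate the triple product over i = 1..4, j = 1..8, k = 1..8. The factors are (2/1) · (3/2) · (4/3) · (5/4) · (6/5) · (7/6) · (8/7) · (9/8) · … (256 factors total). The numerators and denominators telescope so the product is an integer; carrying out the multiplication exactly gives PP(4, 8, 8) = 15484613937936.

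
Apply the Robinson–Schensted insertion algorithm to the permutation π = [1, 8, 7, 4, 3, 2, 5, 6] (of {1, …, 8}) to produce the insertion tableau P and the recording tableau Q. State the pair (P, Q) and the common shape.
P = [1, 2, 5, 6] / [3] / [4] / [7] / [8];  Q = [1, 2, 7, 8] / [3] / [4] / [5] / [6];  common shape = (4, 1, 1, 1, 1)

Row-insert the values π_1, π_2, … into P one at a time, bumping the leftmost entry strictly greater than the inserted value down to the next row. The recording tableau Q records, in position (i, j), the step at which that cell was added to P.
  Insert 1 (step 1): P = [1];  Q = [1]
  Insert 8 (step 2): P = [1, 8];  Q = [1, 2]
  Insert 7 (step 3): P = [1, 7] / [8];  Q = [1, 2] / [3]
  Insert 4 (step 4): P = [1, 4] / [7] / [8];  Q = [1, 2] / [3] / [4]
  Insert 3 (step 5): P = [1, 3] / [4] / [7] / [8];  Q = [1, 2] / [3] / [4] / [5]
  Insert 2 (step 6): P = [1, 2] / [3] / [4] / [7] / [8];  Q = [1, 2] / [3] / [4] / [5] / [6]
  Insert 5 (step 7): P = [1, 2, 5] / [3] / [4] / [7] / [8];  Q = [1, 2, 7] / [3] / [4] / [5] / [6]
  Insert 6 (step 8): P = [1, 2, 5, 6] / [3] / [4] / [7] / [8];  Q = [1, 2, 7, 8] / [3] / [4] / [5] / [6]
Final shape: (4, 1, 1, 1, 1).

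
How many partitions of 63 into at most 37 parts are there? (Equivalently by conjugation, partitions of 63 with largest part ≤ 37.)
p(63, parts ≤ 37) = 1496203

Use the recurrence p(n, m) = p(n, m−1) + p(n−m, m): either the largest part is < m (count p(n, m−1)) or the largest part is exactly m (remove one copy of m, count p(n−m, m)). With p(0, ·) = 1 this gives p(63, parts ≤ 37) = 1496203. (By conjugating Young diagrams, this also counts partitions of 63 into at most 37 parts.)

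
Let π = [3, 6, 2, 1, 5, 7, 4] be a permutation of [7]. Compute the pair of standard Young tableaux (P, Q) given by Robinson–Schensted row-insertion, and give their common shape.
P = [1, 4, 7] / [2, 5] / [3, 6];  Q = [1, 2, 6] / [3, 5] / [4, 7];  common shape = (3, 2, 2)

Row-insert the values π_1, π_2, … into P one at a time, bumping the leftmost entry strictly greater than the inserted value down to the next row. The recording tableau Q records, in position (i, j), the step at which that cell was added to P.
  Insert 3 (step 1): P = [3];  Q = [1]
  Insert 6 (step 2): P = [3, 6];  Q = [1, 2]
  Insert 2 (step 3): P = [2, 6] / [3];  Q = [1, 2] / [3]
  Insert 1 (step 4): P = [1, 6] / [2] / [3];  Q = [1, 2] / [3] / [4]
  Insert 5 (step 5): P = [1, 5] / [2, 6] / [3];  Q = [1, 2] / [3, 5] / [4]
  Insert 7 (step 6): P = [1, 5, 7] / [2, 6] / [3];  Q = [1, 2, 6] / [3, 5] / [4]
  Insert 4 (step 7): P = [1, 4, 7] / [2, 5] / [3, 6];  Q = [1, 2, 6] / [3, 5] / [4, 7]
Final shape: (3, 2, 2).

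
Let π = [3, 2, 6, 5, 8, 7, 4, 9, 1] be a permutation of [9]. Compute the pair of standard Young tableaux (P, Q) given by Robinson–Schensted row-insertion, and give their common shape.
P = [1, 4, 7, 9] / [2, 5, 8] / [3] / [6];  Q = [1, 3, 5, 8] / [2, 4, 6] / [7] / [9];  common shape = (4, 3, 1, 1)

Row-insert the values π_1, π_2, … into P one at a time, bumping the leftmost entry strictly greater than the inserted value down to the next row. The recording tableau Q records, in position (i, j), the step at which that cell was added to P.
  Insert 3 (step 1): P = [3];  Q = [1]
  Insert 2 (step 2): P = [2] / [3];  Q = [1] / [2]
  Insert 6 (step 3): P = [2, 6] / [3];  Q = [1, 3] / [2]
  Insert 5 (step 4): P = [2, 5] / [3, 6];  Q = [1, 3] / [2, 4]
  Insert 8 (step 5): P = [2, 5, 8] / [3, 6];  Q = [1, 3, 5] / [2, 4]
  Insert 7 (step 6): P = [2, 5, 7] / [3, 6, 8];  Q = [1, 3, 5] / [2, 4, 6]
  Insert 4 (step 7): P = [2, 4, 7] / [3, 5, 8] / [6];  Q = [1, 3, 5] / [2, 4, 6] / [7]
  Insert 9 (step 8): P = [2, 4, 7, 9] / [3, 5, 8] / [6];  Q = [1, 3, 5, 8] / [2, 4, 6] / [7]
  Insert 1 (step 9): P = [1, 4, 7, 9] / [2, 5, 8] / [3] / [6];  Q = [1, 3, 5, 8] / [2, 4, 6] / [7] / [9]
Final shape: (4, 3, 1, 1).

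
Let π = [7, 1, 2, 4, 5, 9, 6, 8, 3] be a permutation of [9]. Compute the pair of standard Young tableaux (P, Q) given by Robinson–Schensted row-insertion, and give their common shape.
P = [1, 2, 3, 5, 6, 8] / [4, 9] / [7];  Q = [1, 3, 4, 5, 6, 8] / [2, 7] / [9];  common shape = (6, 2, 1)

Row-insert the values π_1, π_2, … into P one at a time, bumping the leftmost entry strictly greater than the inserted value down to the next row. The recording tableau Q records, in position (i, j), the step at which that cell was added to P.
  Insert 7 (step 1): P = [7];  Q = [1]
  Insert 1 (step 2): P = [1] / [7];  Q = [1] / [2]
  Insert 2 (step 3): P = [1, 2] / [7];  Q = [1, 3] / [2]
  Insert 4 (step 4): P = [1, 2, 4] / [7];  Q = [1, 3, 4] / [2]
  Insert 5 (step 5): P = [1, 2, 4, 5] / [7];  Q = [1, 3, 4, 5] / [2]
  Insert 9 (step 6): P = [1, 2, 4, 5, 9] / [7];  Q = [1, 3, 4, 5, 6] / [2]
  Insert 6 (step 7): P = [1, 2, 4, 5, 6] / [7, 9];  Q = [1, 3, 4, 5, 6] / [2, 7]
  Insert 8 (step 8): P = [1, 2, 4, 5, 6, 8] / [7, 9];  Q = [1, 3, 4, 5, 6, 8] / [2, 7]
  Insert 3 (step 9): P = [1, 2, 3, 5, 6, 8] / [4, 9] / [7];  Q = [1, 3, 4, 5, 6, 8] / [2, 7] / [9]
Final shape: (6, 2, 1).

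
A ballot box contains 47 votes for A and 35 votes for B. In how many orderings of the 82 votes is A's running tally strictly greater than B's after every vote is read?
Strict-lead orderings = 26031175990622065448640

Total orderings of the 82 votes with 47 for A: C(82, 47) = 177879702602584113899040. By the Bertrand ballot formula (Cycle Lemma / reflection principle), the number of orderings in which A is strictly ahead of B throughout is (p − q)/(p + q) · C(p + q, p) = (47 − 35)/(47 + 35) · 177879702602584113899040 = 26031175990622065448640.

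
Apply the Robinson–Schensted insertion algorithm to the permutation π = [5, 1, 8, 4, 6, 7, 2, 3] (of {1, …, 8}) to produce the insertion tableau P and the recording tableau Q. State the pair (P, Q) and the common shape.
P = [1, 2, 3, 7] / [4, 6] / [5, 8];  Q = [1, 3, 5, 6] / [2, 4] / [7, 8];  common shape = (4, 2, 2)

Row-insert the values π_1, π_2, … into P one at a time, bumping the leftmost entry strictly greater than the inserted value down to the next row. The recording tableau Q records, in position (i, j), the step at which that cell was added to P.
  Insert 5 (step 1): P = [5];  Q = [1]
  Insert 1 (step 2): P = [1] / [5];  Q = [1] / [2]
  Insert 8 (step 3): P = [1, 8] / [5];  Q = [1, 3] / [2]
  Insert 4 (step 4): P = [1, 4] / [5, 8];  Q = [1, 3] / [2, 4]
  Insert 6 (step 5): P = [1, 4, 6] / [5, 8];  Q = [1, 3, 5] / [2, 4]
  Insert 7 (step 6): P = [1, 4, 6, 7] / [5, 8];  Q = [1, 3, 5, 6] / [2, 4]
  Insert 2 (step 7): P = [1, 2, 6, 7] / [4, 8] / [5];  Q = [1, 3, 5, 6] / [2, 4] / [7]
  Insert 3 (step 8): P = [1, 2, 3, 7] / [4, 6] / [5, 8];  Q = [1, 3, 5, 6] / [2, 4] / [7, 8]
Final shape: (4, 2, 2).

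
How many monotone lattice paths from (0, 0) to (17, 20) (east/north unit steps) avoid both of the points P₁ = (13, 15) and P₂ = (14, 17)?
Number of paths = 8130535650

Inclusion–exclusion. Total paths: C(37, 17) = 15905368710. Through P₁: C(28, 13)·C(9, 4) = 4717712160. Through P₂: C(31, 14)·C(6, 3) = 5303650500. Since P₁ is strictly southwest of P₂, a monotone path through both must visit P₁ then P₂; paths through both = C(28, 13)·C(3, 1)·C(6, 3) = 2246529600. Avoid both = 15905368710 − 4717712160 − 5303650500 + 2246529600 = 8130535650.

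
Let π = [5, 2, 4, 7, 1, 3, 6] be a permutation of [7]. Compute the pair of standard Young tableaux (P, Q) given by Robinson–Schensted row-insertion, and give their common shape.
P = [1, 3, 6] / [2, 4, 7] / [5];  Q = [1, 3, 4] / [2, 6, 7] / [5];  common shape = (3, 3, 1)

Row-insert the values π_1, π_2, … into P one at a time, bumping the leftmost entry strictly greater than the inserted value down to the next row. The recording tableau Q records, in position (i, j), the step at which that cell was added to P.
  Insert 5 (step 1): P = [5];  Q = [1]
  Insert 2 (step 2): P = [2] / [5];  Q = [1] / [2]
  Insert 4 (step 3): P = [2, 4] / [5];  Q = [1, 3] / [2]
  Insert 7 (step 4): P = [2, 4, 7] / [5];  Q = [1, 3, 4] / [2]
  Insert 1 (step 5): P = [1, 4, 7] / [2] / [5];  Q = [1, 3, 4] / [2] / [5]
  Insert 3 (step 6): P = [1, 3, 7] / [2, 4] / [5];  Q = [1, 3, 4] / [2, 6] / [5]
  Insert 6 (step 7): P = [1, 3, 6] / [2, 4, 7] / [5];  Q = [1, 3, 4] / [2, 6, 7] / [5]
Final shape: (3, 3, 1).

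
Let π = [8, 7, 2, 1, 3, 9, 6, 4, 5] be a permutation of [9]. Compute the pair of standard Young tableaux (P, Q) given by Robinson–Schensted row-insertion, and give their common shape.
P = [1, 3, 4, 5] / [2, 6] / [7, 9] / [8];  Q = [1, 5, 6, 9] / [2, 7] / [3, 8] / [4];  common shape = (4, 2, 2, 1)

Row-insert the values π_1, π_2, … into P one at a time, bumping the leftmost entry strictly greater than the inserted value down to the next row. The recording tableau Q records, in position (i, j), the step at which that cell was added to P.
  Insert 8 (step 1): P = [8];  Q = [1]
  Insert 7 (step 2): P = [7] / [8];  Q = [1] / [2]
  Insert 2 (step 3): P = [2] / [7] / [8];  Q = [1] / [2] / [3]
  Insert 1 (step 4): P = [1] / [2] / [7] / [8];  Q = [1] / [2] / [3] / [4]
  Insert 3 (step 5): P = [1, 3] / [2] / [7] / [8];  Q = [1, 5] / [2] / [3] / [4]
  Insert 9 (step 6): P = [1, 3, 9] / [2] / [7] / [8];  Q = [1, 5, 6] / [2] / [3] / [4]
  Insert 6 (step 7): P = [1, 3, 6] / [2, 9] / [7] / [8];  Q = [1, 5, 6] / [2, 7] / [3] / [4]
  Insert 4 (step 8): P = [1, 3, 4] / [2, 6] / [7, 9] / [8];  Q = [1, 5, 6] / [2, 7] / [3, 8] / [4]
  Insert 5 (step 9): P = [1, 3, 4, 5] / [2, 6] / [7, 9] / [8];  Q = [1, 5, 6, 9] / [2, 7] / [3, 8] / [4]
Final shape: (4, 2, 2, 1).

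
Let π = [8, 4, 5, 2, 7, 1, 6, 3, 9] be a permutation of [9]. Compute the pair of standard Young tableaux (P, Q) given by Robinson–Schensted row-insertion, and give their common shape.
P = [1, 3, 6, 9] / [2, 5] / [4, 7] / [8];  Q = [1, 3, 5, 9] / [2, 7] / [4, 8] / [6];  common shape = (4, 2, 2, 1)

Row-insert the values π_1, π_2, … into P one at a time, bumping the leftmost entry strictly greater than the inserted value down to the next row. The recording tableau Q records, in position (i, j), the step at which that cell was added to P.
  Insert 8 (step 1): P = [8];  Q = [1]
  Insert 4 (step 2): P = [4] / [8];  Q = [1] / [2]
  Insert 5 (step 3): P = [4, 5] / [8];  Q = [1, 3] / [2]
  Insert 2 (step 4): P = [2, 5] / [4] / [8];  Q = [1, 3] / [2] / [4]
  Insert 7 (step 5): P = [2, 5, 7] / [4] / [8];  Q = [1, 3, 5] / [2] / [4]
  Insert 1 (step 6): P = [1, 5, 7] / [2] / [4] / [8];  Q = [1, 3, 5] / [2] / [4] / [6]
  Insert 6 (step 7): P = [1, 5, 6] / [2, 7] / [4] / [8];  Q = [1, 3, 5] / [2, 7] / [4] / [6]
  Insert 3 (step 8): P = [1, 3, 6] / [2, 5] / [4, 7] / [8];  Q = [1, 3, 5] / [2, 7] / [4, 8] / [6]
  Insert 9 (step 9): P = [1, 3, 6, 9] / [2, 5] / [4, 7] / [8];  Q = [1, 3, 5, 9] / [2, 7] / [4, 8] / [6]
Final shape: (4, 2, 2, 1).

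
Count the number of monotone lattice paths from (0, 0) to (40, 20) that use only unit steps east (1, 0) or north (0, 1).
Number of paths = 4191844505805495

A monotone lattice path from (0, 0) to (40, 20) consists of 40 east steps and 20 north steps in some order, so it is determined by which 40 of the 60 steps are east. The count is C(60, 40) = 4191844505805495.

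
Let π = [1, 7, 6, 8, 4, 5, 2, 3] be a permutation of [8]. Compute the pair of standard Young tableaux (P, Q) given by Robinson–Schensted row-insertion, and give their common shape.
P = [1, 2, 3] / [4, 5] / [6, 8] / [7];  Q = [1, 2, 4] / [3, 6] / [5, 8] / [7];  common shape = (3, 2, 2, 1)

Row-insert the values π_1, π_2, … into P one at a time, bumping the leftmost entry strictly greater than the inserted value down to the next row. The recording tableau Q records, in position (i, j), the step at which that cell was added to P.
  Insert 1 (step 1): P = [1];  Q = [1]
  Insert 7 (step 2): P = [1, 7];  Q = [1, 2]
  Insert 6 (step 3): P = [1, 6] / [7];  Q = [1, 2] / [3]
  Insert 8 (step 4): P = [1, 6, 8] / [7];  Q = [1, 2, 4] / [3]
  Insert 4 (step 5): P = [1, 4, 8] / [6] / [7];  Q = [1, 2, 4] / [3] / [5]
  Insert 5 (step 6): P = [1, 4, 5] / [6, 8] / [7];  Q = [1, 2, 4] / [3, 6] / [5]
  Insert 2 (step 7): P = [1, 2, 5] / [4, 8] / [6] / [7];  Q = [1, 2, 4] / [3, 6] / [5] / [7]
  Insert 3 (step 8): P = [1, 2, 3] / [4, 5] / [6, 8] / [7];  Q = [1, 2, 4] / [3, 6] / [5, 8] / [7]
Final shape: (3, 2, 2, 1).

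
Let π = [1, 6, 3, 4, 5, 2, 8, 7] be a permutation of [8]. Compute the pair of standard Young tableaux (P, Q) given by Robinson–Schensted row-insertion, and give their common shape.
P = [1, 2, 4, 5, 7] / [3, 8] / [6];  Q = [1, 2, 4, 5, 7] / [3, 8] / [6];  common shape = (5, 2, 1)

Row-insert the values π_1, π_2, … into P one at a time, bumping the leftmost entry strictly greater than the inserted value down to the next row. The recording tableau Q records, in position (i, j), the step at which that cell was added to P.
  Insert 1 (step 1): P = [1];  Q = [1]
  Insert 6 (step 2): P = [1, 6];  Q = [1, 2]
  Insert 3 (step 3): P = [1, 3] / [6];  Q = [1, 2] / [3]
  Insert 4 (step 4): P = [1, 3, 4] / [6];  Q = [1, 2, 4] / [3]
  Insert 5 (step 5): P = [1, 3, 4, 5] / [6];  Q = [1, 2, 4, 5] / [3]
  Insert 2 (step 6): P = [1, 2, 4, 5] / [3] / [6];  Q = [1, 2, 4, 5] / [3] / [6]
  Insert 8 (step 7): P = [1, 2, 4, 5, 8] / [3] / [6];  Q = [1, 2, 4, 5, 7] / [3] / [6]
  Insert 7 (step 8): P = [1, 2, 4, 5, 7] / [3, 8] / [6];  Q = [1, 2, 4, 5, 7] / [3, 8] / [6]
Final shape: (5, 2, 1).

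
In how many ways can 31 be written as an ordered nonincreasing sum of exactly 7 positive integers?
p(31, 7 parts) = 733

Partitions of n into exactly k parts are in bijection with partitions of n − k into at most k parts (subtract 1 from each part). So p(31, exactly 7) = p(24, parts ≤ 7). Computing via the recurrence p(m, j) = p(m, j−1) + p(m−j, j) gives 733.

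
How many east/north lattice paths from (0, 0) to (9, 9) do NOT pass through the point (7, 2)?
Number of paths = 47324

Total paths from (0, 0) to (9, 9): C(18, 9) = 48620. Paths through (7, 2): (paths (0, 0) → (7, 2)) × (paths (7, 2) → (9, 9)) = C(9, 7) · C(9, 2) = 36 · 36 = 1296. Avoidance count = 48620 − 1296 = 47324.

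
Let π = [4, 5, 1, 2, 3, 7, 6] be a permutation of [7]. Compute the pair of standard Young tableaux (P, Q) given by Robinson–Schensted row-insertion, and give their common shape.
P = [1, 2, 3, 6] / [4, 5, 7];  Q = [1, 2, 5, 6] / [3, 4, 7];  common shape = (4, 3)

Row-insert the values π_1, π_2, … into P one at a time, bumping the leftmost entry strictly greater than the inserted value down to the next row. The recording tableau Q records, in position (i, j), the step at which that cell was added to P.
  Insert 4 (step 1): P = [4];  Q = [1]
  Insert 5 (step 2): P = [4, 5];  Q = [1, 2]
  Insert 1 (step 3): P = [1, 5] / [4];  Q = [1, 2] / [3]
  Insert 2 (step 4): P = [1, 2] / [4, 5];  Q = [1, 2] / [3, 4]
  Insert 3 (step 5): P = [1, 2, 3] / [4, 5];  Q = [1, 2, 5] / [3, 4]
  Insert 7 (step 6): P = [1, 2, 3, 7] / [4, 5];  Q = [1, 2, 5, 6] / [3, 4]
  Insert 6 (step 7): P = [1, 2, 3, 6] / [4, 5, 7];  Q = [1, 2, 5, 6] / [3, 4, 7]
Final shape: (4, 3).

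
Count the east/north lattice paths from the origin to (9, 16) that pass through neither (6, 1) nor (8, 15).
Number of paths = 1058315

Inclusion–exclusion. Total paths: C(25, 9) = 2042975. Through P₁: C(7, 6)·C(18, 3) = 5712. Through P₂: C(23, 8)·C(2, 1) = 980628. Since P₁ is strictly southwest of P₂, a monotone path through both must visit P₁ then P₂; paths through both = C(7, 6)·C(16, 2)·C(2, 1) = 1680. Avoid both = 2042975 − 5712 − 980628 + 1680 = 1058315.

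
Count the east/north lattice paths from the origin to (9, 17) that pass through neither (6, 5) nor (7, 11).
Number of paths = 2113820

Inclusion–exclusion. Total paths: C(26, 9) = 3124550. Through P₁: C(11, 6)·C(15, 3) = 210210. Through P₂: C(18, 7)·C(8, 2) = 891072. Since P₁ is strictly southwest of P₂, a monotone path through both must visit P₁ then P₂; paths through both = C(11, 6)·C(7, 1)·C(8, 2) = 90552. Avoid both = 3124550 − 210210 − 891072 + 90552 = 2113820.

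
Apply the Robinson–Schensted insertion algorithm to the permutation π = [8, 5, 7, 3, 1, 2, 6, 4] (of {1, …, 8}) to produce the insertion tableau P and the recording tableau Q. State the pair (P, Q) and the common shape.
P = [1, 2, 4] / [3, 6] / [5, 7] / [8];  Q = [1, 3, 7] / [2, 6] / [4, 8] / [5];  common shape = (3, 2, 2, 1)

Row-insert the values π_1, π_2, … into P one at a time, bumping the leftmost entry strictly greater than the inserted value down to the next row. The recording tableau Q records, in position (i, j), the step at which that cell was added to P.
  Insert 8 (step 1): P = [8];  Q = [1]
  Insert 5 (step 2): P = [5] / [8];  Q = [1] / [2]
  Insert 7 (step 3): P = [5, 7] / [8];  Q = [1, 3] / [2]
  Insert 3 (step 4): P = [3, 7] / [5] / [8];  Q = [1, 3] / [2] / [4]
  Insert 1 (step 5): P = [1, 7] / [3] / [5] / [8];  Q = [1, 3] / [2] / [4] / [5]
  Insert 2 (step 6): P = [1, 2] / [3, 7] / [5] / [8];  Q = [1, 3] / [2, 6] / [4] / [5]
  Insert 6 (step 7): P = [1, 2, 6] / [3, 7] / [5] / [8];  Q = [1, 3, 7] / [2, 6] / [4] / [5]
  Insert 4 (step 8): P = [1, 2, 4] / [3, 6] / [5, 7] / [8];  Q = [1, 3, 7] / [2, 6] / [4, 8] / [5]
Final shape: (3, 2, 2, 1).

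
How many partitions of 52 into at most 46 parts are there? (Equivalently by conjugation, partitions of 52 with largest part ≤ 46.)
p(52, parts ≤ 46) = 281570

Use the recurrence p(n, m) = p(n, m−1) + p(n−m, m): either the largest part is < m (count p(n, m−1)) or the largest part is exactly m (remove one copy of m, count p(n−m, m)). With p(0, ·) = 1 this gives p(52, parts ≤ 46) = 281570. (By conjugating Young diagrams, this also counts partitions of 52 into at most 46 parts.)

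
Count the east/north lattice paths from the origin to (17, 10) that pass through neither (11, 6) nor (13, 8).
Number of paths = 3898815

Inclusion–exclusion. Total paths: C(27, 17) = 8436285. Through P₁: C(17, 11)·C(10, 6) = 2598960. Through P₂: C(21, 13)·C(6, 4) = 3052350. Since P₁ is strictly southwest of P₂, a monotone path through both must visit P₁ then P₂; paths through both = C(17, 11)·C(4, 2)·C(6, 4) = 1113840. Avoid both = 8436285 − 2598960 − 3052350 + 1113840 = 3898815.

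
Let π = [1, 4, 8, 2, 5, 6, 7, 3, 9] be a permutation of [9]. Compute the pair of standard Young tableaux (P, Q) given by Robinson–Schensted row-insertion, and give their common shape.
P = [1, 2, 3, 6, 7, 9] / [4, 5] / [8];  Q = [1, 2, 3, 6, 7, 9] / [4, 5] / [8];  common shape = (6, 2, 1)

Row-insert the values π_1, π_2, … into P one at a time, bumping the leftmost entry strictly greater than the inserted value down to the next row. The recording tableau Q records, in position (i, j), the step at which that cell was added to P.
  Insert 1 (step 1): P = [1];  Q = [1]
  Insert 4 (step 2): P = [1, 4];  Q = [1, 2]
  Insert 8 (step 3): P = [1, 4, 8];  Q = [1, 2, 3]
  Insert 2 (step 4): P = [1, 2, 8] / [4];  Q = [1, 2, 3] / [4]
  Insert 5 (step 5): P = [1, 2, 5] / [4, 8];  Q = [1, 2, 3] / [4, 5]
  Insert 6 (step 6): P = [1, 2, 5, 6] / [4, 8];  Q = [1, 2, 3, 6] / [4, 5]
  Insert 7 (step 7): P = [1, 2, 5, 6, 7] / [4, 8];  Q = [1, 2, 3, 6, 7] / [4, 5]
  Insert 3 (step 8): P = [1, 2, 3, 6, 7] / [4, 5] / [8];  Q = [1, 2, 3, 6, 7] / [4, 5] / [8]
  Insert 9 (step 9): P = [1, 2, 3, 6, 7, 9] / [4, 5] / [8];  Q = [1, 2, 3, 6, 7, 9] / [4, 5] / [8]
Final shape: (6, 2, 1).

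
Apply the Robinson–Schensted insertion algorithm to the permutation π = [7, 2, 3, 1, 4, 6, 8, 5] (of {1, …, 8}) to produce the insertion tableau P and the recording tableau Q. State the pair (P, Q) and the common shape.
P = [1, 3, 4, 5, 8] / [2, 6] / [7];  Q = [1, 3, 5, 6, 7] / [2, 8] / [4];  common shape = (5, 2, 1)

Row-insert the values π_1, π_2, … into P one at a time, bumping the leftmost entry strictly greater than the inserted value down to the next row. The recording tableau Q records, in position (i, j), the step at which that cell was added to P.
  Insert 7 (step 1): P = [7];  Q = [1]
  Insert 2 (step 2): P = [2] / [7];  Q = [1] / [2]
  Insert 3 (step 3): P = [2, 3] / [7];  Q = [1, 3] / [2]
  Insert 1 (step 4): P = [1, 3] / [2] / [7];  Q = [1, 3] / [2] / [4]
  Insert 4 (step 5): P = [1, 3, 4] / [2] / [7];  Q = [1, 3, 5] / [2] / [4]
  Insert 6 (step 6): P = [1, 3, 4, 6] / [2] / [7];  Q = [1, 3, 5, 6] / [2] / [4]
  Insert 8 (step 7): P = [1, 3, 4, 6, 8] / [2] / [7];  Q = [1, 3, 5, 6, 7] / [2] / [4]
  Insert 5 (step 8): P = [1, 3, 4, 5, 8] / [2, 6] / [7];  Q = [1, 3, 5, 6, 7] / [2, 8] / [4]
Final shape: (5, 2, 1).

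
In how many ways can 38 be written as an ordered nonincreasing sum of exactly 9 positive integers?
p(38, 9 parts) = 2592

Partitions of n into exactly k parts are in bijection with partitions of n − k into at most k parts (subtract 1 from each part). So p(38, exactly 9) = p(29, parts ≤ 9). Computing via the recurrence p(m, j) = p(m, j−1) + p(m−j, j) gives 2592.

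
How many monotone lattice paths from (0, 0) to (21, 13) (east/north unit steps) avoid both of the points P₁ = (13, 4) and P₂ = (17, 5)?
Number of paths = 862981130

Inclusion–exclusion. Total paths: C(34, 21) = 927983760. Through P₁: C(17, 13)·C(17, 8) = 57857800. Through P₂: C(22, 17)·C(12, 4) = 13035330. Since P₁ is strictly southwest of P₂, a monotone path through both must visit P₁ then P₂; paths through both = C(17, 13)·C(5, 4)·C(12, 4) = 5890500. Avoid both = 927983760 − 57857800 − 13035330 + 5890500 = 862981130.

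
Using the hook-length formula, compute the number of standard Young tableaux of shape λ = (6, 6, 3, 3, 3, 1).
# SYT of shape (6, 6, 3, 3, 3, 1) = 1018467450

Hook-length formula: f^λ = n! / Π hook(c), product over all cells c of the Young diagram. For λ = (6, 6, 3, 3, 3, 1), n = 22 boxes. Hook lengths by row (left-to-right, top-to-bottom): [11, 9, 8, 4, 3, 2]; [10, 8, 7, 3, 2, 1]; [6, 4, 3]; [5, 3, 2]; [4, 2, 1]; [1]. Product of hooks = 1103619686400. So f^λ = 22! / 1103619686400 = 1124000727777607680000 / 1103619686400 = 1018467450.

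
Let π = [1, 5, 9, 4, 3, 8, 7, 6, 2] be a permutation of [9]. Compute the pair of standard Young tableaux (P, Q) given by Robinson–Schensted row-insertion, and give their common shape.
P = [1, 2, 6] / [3, 7] / [4, 8] / [5] / [9];  Q = [1, 2, 3] / [4, 6] / [5, 7] / [8] / [9];  common shape = (3, 2, 2, 1, 1)

Row-insert the values π_1, π_2, … into P one at a time, bumping the leftmost entry strictly greater than the inserted value down to the next row. The recording tableau Q records, in position (i, j), the step at which that cell was added to P.
  Insert 1 (step 1): P = [1];  Q = [1]
  Insert 5 (step 2): P = [1, 5];  Q = [1, 2]
  Insert 9 (step 3): P = [1, 5, 9];  Q = [1, 2, 3]
  Insert 4 (step 4): P = [1, 4, 9] / [5];  Q = [1, 2, 3] / [4]
  Insert 3 (step 5): P = [1, 3, 9] / [4] / [5];  Q = [1, 2, 3] / [4] / [5]
  Insert 8 (step 6): P = [1, 3, 8] / [4, 9] / [5];  Q = [1, 2, 3] / [4, 6] / [5]
  Insert 7 (step 7): P = [1, 3, 7] / [4, 8] / [5, 9];  Q = [1, 2, 3] / [4, 6] / [5, 7]
  Insert 6 (step 8): P = [1, 3, 6] / [4, 7] / [5, 8] / [9];  Q = [1, 2, 3] / [4, 6] / [5, 7] / [8]
  Insert 2 (step 9): P = [1, 2, 6] / [3, 7] / [4, 8] / [5] / [9];  Q = [1, 2, 3] / [4, 6] / [5, 7] / [8] / [9]
Final shape: (3, 2, 2, 1, 1).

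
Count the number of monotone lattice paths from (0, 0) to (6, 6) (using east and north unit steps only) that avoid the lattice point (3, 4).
Number of paths = 574

Total paths from (0, 0) to (6, 6): C(12, 6) = 924. Paths through (3, 4): (paths (0, 0) → (3, 4)) × (paths (3, 4) → (6, 6)) = C(7, 3) · C(5, 3) = 35 · 10 = 350. Avoidance count = 924 − 350 = 574.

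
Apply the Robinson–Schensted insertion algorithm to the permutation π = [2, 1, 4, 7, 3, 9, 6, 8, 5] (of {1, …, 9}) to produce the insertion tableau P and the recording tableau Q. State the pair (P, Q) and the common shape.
P = [1, 3, 5, 8] / [2, 4, 6, 9] / [7];  Q = [1, 3, 4, 6] / [2, 5, 7, 8] / [9];  common shape = (4, 4, 1)

Row-insert the values π_1, π_2, … into P one at a time, bumping the leftmost entry strictly greater than the inserted value down to the next row. The recording tableau Q records, in position (i, j), the step at which that cell was added to P.
  Insert 2 (step 1): P = [2];  Q = [1]
  Insert 1 (step 2): P = [1] / [2];  Q = [1] / [2]
  Insert 4 (step 3): P = [1, 4] / [2];  Q = [1, 3] / [2]
  Insert 7 (step 4): P = [1, 4, 7] / [2];  Q = [1, 3, 4] / [2]
  Insert 3 (step 5): P = [1, 3, 7] / [2, 4];  Q = [1, 3, 4] / [2, 5]
  Insert 9 (step 6): P = [1, 3, 7, 9] / [2, 4];  Q = [1, 3, 4, 6] / [2, 5]
  Insert 6 (step 7): P = [1, 3, 6, 9] / [2, 4, 7];  Q = [1, 3, 4, 6] / [2, 5, 7]
  Insert 8 (step 8): P = [1, 3, 6, 8] / [2, 4, 7, 9];  Q = [1, 3, 4, 6] / [2, 5, 7, 8]
  Insert 5 (step 9): P = [1, 3, 5, 8] / [2, 4, 6, 9] / [7];  Q = [1, 3, 4, 6] / [2, 5, 7, 8] / [9]
Final shape: (4, 4, 1).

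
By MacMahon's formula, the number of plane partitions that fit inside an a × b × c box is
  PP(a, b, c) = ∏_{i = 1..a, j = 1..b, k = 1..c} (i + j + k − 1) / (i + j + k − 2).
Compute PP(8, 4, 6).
PP(8, 4, 6) = 90474964580

Evaluate the triple product over i = 1..8, j = 1..4, k = 1..6. The factors are (2/1) · (3/2) · (4/3) · (5/4) · (6/5) · (7/6) · (3/2) · (4/3) · … (192 factors total). The numerators and denominators telescope so the product is an integer; carrying out the multiplication exactly gives PP(8, 4, 6) = 90474964580.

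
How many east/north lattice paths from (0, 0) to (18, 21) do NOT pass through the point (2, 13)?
Number of paths = 62281919535

Total paths from (0, 0) to (18, 21): C(39, 18) = 62359143990. Paths through (2, 13): (paths (0, 0) → (2, 13)) × (paths (2, 13) → (18, 21)) = C(15, 2) · C(24, 16) = 105 · 735471 = 77224455. Avoidance count = 62359143990 − 77224455 = 62281919535.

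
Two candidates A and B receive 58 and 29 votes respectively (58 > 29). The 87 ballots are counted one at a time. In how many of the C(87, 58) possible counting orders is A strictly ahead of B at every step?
Strict-lead orderings = 33805622655676055586120

Total orderings of the 87 votes with 58 for A: C(87, 58) = 101416867967028166758360. By the Bertrand ballot formula (Cycle Lemma / reflection principle), the number of orderings in which A is strictly ahead of B throughout is (p − q)/(p + q) · C(p + q, p) = (58 − 29)/(58 + 29) · 101416867967028166758360 = 33805622655676055586120.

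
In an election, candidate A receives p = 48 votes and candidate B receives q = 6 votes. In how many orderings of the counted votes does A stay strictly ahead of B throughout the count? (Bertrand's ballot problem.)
Strict-lead orderings = 20087795

Total orderings of the 54 votes with 48 for A: C(54, 48) = 25827165. By the Bertrand ballot formula (Cycle Lemma / reflection principle), the number of orderings in which A is strictly ahead of B throughout is (p − q)/(p + q) · C(p + q, p) = (48 − 6)/(48 + 6) · 25827165 = 20087795.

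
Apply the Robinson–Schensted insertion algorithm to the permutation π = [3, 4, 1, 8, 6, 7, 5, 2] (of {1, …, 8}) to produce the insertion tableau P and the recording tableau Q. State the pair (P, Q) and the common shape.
P = [1, 2, 5, 7] / [3, 4] / [6] / [8];  Q = [1, 2, 4, 6] / [3, 5] / [7] / [8];  common shape = (4, 2, 1, 1)

Row-insert the values π_1, π_2, … into P one at a time, bumping the leftmost entry strictly greater than the inserted value down to the next row. The recording tableau Q records, in position (i, j), the step at which that cell was added to P.
  Insert 3 (step 1): P = [3];  Q = [1]
  Insert 4 (step 2): P = [3, 4];  Q = [1, 2]
  Insert 1 (step 3): P = [1, 4] / [3];  Q = [1, 2] / [3]
  Insert 8 (step 4): P = [1, 4, 8] / [3];  Q = [1, 2, 4] / [3]
  Insert 6 (step 5): P = [1, 4, 6] / [3, 8];  Q = [1, 2, 4] / [3, 5]
  Insert 7 (step 6): P = [1, 4, 6, 7] / [3, 8];  Q = [1, 2, 4, 6] / [3, 5]
  Insert 5 (step 7): P = [1, 4, 5, 7] / [3, 6] / [8];  Q = [1, 2, 4, 6] / [3, 5] / [7]
  Insert 2 (step 8): P = [1, 2, 5, 7] / [3, 4] / [6] / [8];  Q = [1, 2, 4, 6] / [3, 5] / [7] / [8]
Final shape: (4, 2, 1, 1).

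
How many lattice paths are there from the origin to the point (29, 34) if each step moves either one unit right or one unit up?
Number of paths = 759510004936100355

A monotone lattice path from (0, 0) to (29, 34) consists of 29 east steps and 34 north steps in some order, so it is determined by which 29 of the 63 steps are east. The count is C(63, 29) = 759510004936100355.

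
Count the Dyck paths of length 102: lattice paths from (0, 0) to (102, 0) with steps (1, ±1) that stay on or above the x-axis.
C_51 = 7684785670514316385230816156

These Dyck paths are counted by the Catalan number C_n = (1/(n + 1)) · C(2n, n). For n = 51: C_51 = (1/52) · C(102, 51) = 399608854866744452032002440112/52 = 7684785670514316385230816156.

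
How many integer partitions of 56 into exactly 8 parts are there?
p(56, 8 parts) = 24699

Partitions of n into exactly k parts are in bijection with partitions of n − k into at most k parts (subtract 1 from each part). So p(56, exactly 8) = p(48, parts ≤ 8). Computing via the recurrence p(m, j) = p(m, j−1) + p(m−j, j) gives 24699.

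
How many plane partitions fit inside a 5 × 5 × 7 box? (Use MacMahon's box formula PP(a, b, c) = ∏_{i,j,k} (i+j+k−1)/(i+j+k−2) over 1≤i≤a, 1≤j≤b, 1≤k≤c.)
PP(5, 5, 7) = 30107635272

Evaluate the triple product over i = 1..5, j = 1..5, k = 1..7. The factors are (2/1) · (3/2) · (4/3) · (5/4) · (6/5) · (7/6) · (8/7) · (3/2) · … (175 factors total). The numerators and denominators telescope so the product is an integer; carrying out the multiplication exactly gives PP(5, 5, 7) = 30107635272.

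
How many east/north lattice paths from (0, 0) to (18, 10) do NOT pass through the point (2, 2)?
Number of paths = 8710284

Total paths from (0, 0) to (18, 10): C(28, 18) = 13123110. Paths through (2, 2): (paths (0, 0) → (2, 2)) × (paths (2, 2) → (18, 10)) = C(4, 2) · C(24, 16) = 6 · 735471 = 4412826. Avoidance count = 13123110 − 4412826 = 8710284.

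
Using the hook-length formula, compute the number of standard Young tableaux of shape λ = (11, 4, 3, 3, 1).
# SYT of shape (11, 4, 3, 3, 1) = 315165312

Hook-length formula: f^λ = n! / Π hook(c), product over all cells c of the Young diagram. For λ = (11, 4, 3, 3, 1), n = 22 boxes. Hook lengths by row (left-to-right, top-to-bottom): [15, 13, 12, 9, 7, 6, 5, 4, 3, 2, 1]; [7, 5, 4, 1]; [5, 3, 2]; [4, 2, 1]; [1]. Product of hooks = 3566384640000. So f^λ = 22! / 3566384640000 = 1124000727777607680000 / 3566384640000 = 315165312.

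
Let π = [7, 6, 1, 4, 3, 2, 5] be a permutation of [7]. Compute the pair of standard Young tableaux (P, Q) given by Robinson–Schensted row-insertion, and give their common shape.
P = [1, 2, 5] / [3] / [4] / [6] / [7];  Q = [1, 4, 7] / [2] / [3] / [5] / [6];  common shape = (3, 1, 1, 1, 1)

Row-insert the values π_1, π_2, … into P one at a time, bumping the leftmost entry strictly greater than the inserted value down to the next row. The recording tableau Q records, in position (i, j), the step at which that cell was added to P.
  Insert 7 (step 1): P = [7];  Q = [1]
  Insert 6 (step 2): P = [6] / [7];  Q = [1] / [2]
  Insert 1 (step 3): P = [1] / [6] / [7];  Q = [1] / [2] / [3]
  Insert 4 (step 4): P = [1, 4] / [6] / [7];  Q = [1, 4] / [2] / [3]
  Insert 3 (step 5): P = [1, 3] / [4] / [6] / [7];  Q = [1, 4] / [2] / [3] / [5]
  Insert 2 (step 6): P = [1, 2] / [3] / [4] / [6] / [7];  Q = [1, 4] / [2] / [3] / [5] / [6]
  Insert 5 (step 7): P = [1, 2, 5] / [3] / [4] / [6] / [7];  Q = [1, 4, 7] / [2] / [3] / [5] / [6]
Final shape: (3, 1, 1, 1, 1).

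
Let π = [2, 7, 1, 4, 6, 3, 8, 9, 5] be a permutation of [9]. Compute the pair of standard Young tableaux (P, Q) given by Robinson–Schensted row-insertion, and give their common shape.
P = [1, 3, 5, 8, 9] / [2, 4, 6] / [7];  Q = [1, 2, 5, 7, 8] / [3, 4, 9] / [6];  common shape = (5, 3, 1)

Row-insert the values π_1, π_2, … into P one at a time, bumping the leftmost entry strictly greater than the inserted value down to the next row. The recording tableau Q records, in position (i, j), the step at which that cell was added to P.
  Insert 2 (step 1): P = [2];  Q = [1]
  Insert 7 (step 2): P = [2, 7];  Q = [1, 2]
  Insert 1 (step 3): P = [1, 7] / [2];  Q = [1, 2] / [3]
  Insert 4 (step 4): P = [1, 4] / [2, 7];  Q = [1, 2] / [3, 4]
  Insert 6 (step 5): P = [1, 4, 6] / [2, 7];  Q = [1, 2, 5] / [3, 4]
  Insert 3 (step 6): P = [1, 3, 6] / [2, 4] / [7];  Q = [1, 2, 5] / [3, 4] / [6]
  Insert 8 (step 7): P = [1, 3, 6, 8] / [2, 4] / [7];  Q = [1, 2, 5, 7] / [3, 4] / [6]
  Insert 9 (step 8): P = [1, 3, 6, 8, 9] / [2, 4] / [7];  Q = [1, 2, 5, 7, 8] / [3, 4] / [6]
  Insert 5 (step 9): P = [1, 3, 5, 8, 9] / [2, 4, 6] / [7];  Q = [1, 2, 5, 7, 8] / [3, 4, 9] / [6]
Final shape: (5, 3, 1).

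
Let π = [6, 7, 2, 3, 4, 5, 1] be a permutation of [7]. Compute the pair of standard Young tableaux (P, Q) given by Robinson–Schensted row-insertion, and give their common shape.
P = [1, 3, 4, 5] / [2, 7] / [6];  Q = [1, 2, 5, 6] / [3, 4] / [7];  common shape = (4, 2, 1)

Row-insert the values π_1, π_2, … into P one at a time, bumping the leftmost entry strictly greater than the inserted value down to the next row. The recording tableau Q records, in position (i, j), the step at which that cell was added to P.
  Insert 6 (step 1): P = [6];  Q = [1]
  Insert 7 (step 2): P = [6, 7];  Q = [1, 2]
  Insert 2 (step 3): P = [2, 7] / [6];  Q = [1, 2] / [3]
  Insert 3 (step 4): P = [2, 3] / [6, 7];  Q = [1, 2] / [3, 4]
  Insert 4 (step 5): P = [2, 3, 4] / [6, 7];  Q = [1, 2, 5] / [3, 4]
  Insert 5 (step 6): P = [2, 3, 4, 5] / [6, 7];  Q = [1, 2, 5, 6] / [3, 4]
  Insert 1 (step 7): P = [1, 3, 4, 5] / [2, 7] / [6];  Q = [1, 2, 5, 6] / [3, 4] / [7]
Final shape: (4, 2, 1).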